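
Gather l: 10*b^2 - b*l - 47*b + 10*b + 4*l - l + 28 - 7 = 10*b^2 - 37*b + l*(3 - b) + 21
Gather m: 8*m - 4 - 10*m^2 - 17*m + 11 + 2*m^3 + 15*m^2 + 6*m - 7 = 2*m^3 + 5*m^2 - 3*m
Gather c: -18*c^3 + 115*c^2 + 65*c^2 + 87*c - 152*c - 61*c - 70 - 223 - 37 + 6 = -18*c^3 + 180*c^2 - 126*c - 324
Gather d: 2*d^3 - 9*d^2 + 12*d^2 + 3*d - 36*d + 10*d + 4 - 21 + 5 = 2*d^3 + 3*d^2 - 23*d - 12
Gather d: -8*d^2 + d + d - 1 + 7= -8*d^2 + 2*d + 6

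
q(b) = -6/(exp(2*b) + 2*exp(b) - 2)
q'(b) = -6*(-2*exp(2*b) - 2*exp(b))/(exp(2*b) + 2*exp(b) - 2)^2 = 12*(exp(b) + 1)*exp(b)/(exp(2*b) + 2*exp(b) - 2)^2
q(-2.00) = 3.51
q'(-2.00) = 0.63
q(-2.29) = 3.36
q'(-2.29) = 0.42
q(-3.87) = 3.06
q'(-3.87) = 0.07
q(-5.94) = 3.01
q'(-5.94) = 0.01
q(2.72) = -0.02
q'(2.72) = 0.04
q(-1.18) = 4.65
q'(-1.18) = 2.89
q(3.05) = -0.01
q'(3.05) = 0.02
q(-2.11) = 3.44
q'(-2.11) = 0.54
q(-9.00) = 3.00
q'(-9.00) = 0.00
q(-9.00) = 3.00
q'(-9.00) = 0.00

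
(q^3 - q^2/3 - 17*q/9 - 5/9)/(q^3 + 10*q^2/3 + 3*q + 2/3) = (q - 5/3)/(q + 2)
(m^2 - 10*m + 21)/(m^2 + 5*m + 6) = (m^2 - 10*m + 21)/(m^2 + 5*m + 6)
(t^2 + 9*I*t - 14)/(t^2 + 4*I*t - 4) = (t + 7*I)/(t + 2*I)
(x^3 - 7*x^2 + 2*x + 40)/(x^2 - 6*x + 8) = (x^2 - 3*x - 10)/(x - 2)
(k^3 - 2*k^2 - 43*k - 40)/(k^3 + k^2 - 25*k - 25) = (k - 8)/(k - 5)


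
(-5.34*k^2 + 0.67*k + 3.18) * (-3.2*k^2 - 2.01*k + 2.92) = 17.088*k^4 + 8.5894*k^3 - 27.1155*k^2 - 4.4354*k + 9.2856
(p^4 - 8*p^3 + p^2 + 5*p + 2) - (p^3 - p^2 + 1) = p^4 - 9*p^3 + 2*p^2 + 5*p + 1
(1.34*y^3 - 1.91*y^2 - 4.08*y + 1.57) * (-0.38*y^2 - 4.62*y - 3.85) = -0.5092*y^5 - 5.465*y^4 + 5.2156*y^3 + 25.6065*y^2 + 8.4546*y - 6.0445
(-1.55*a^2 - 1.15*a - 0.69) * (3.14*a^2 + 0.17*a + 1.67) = -4.867*a^4 - 3.8745*a^3 - 4.9506*a^2 - 2.0378*a - 1.1523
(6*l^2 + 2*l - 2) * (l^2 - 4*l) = 6*l^4 - 22*l^3 - 10*l^2 + 8*l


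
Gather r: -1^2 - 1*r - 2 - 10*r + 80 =77 - 11*r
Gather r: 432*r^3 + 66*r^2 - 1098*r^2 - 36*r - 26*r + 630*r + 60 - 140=432*r^3 - 1032*r^2 + 568*r - 80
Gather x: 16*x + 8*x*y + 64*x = x*(8*y + 80)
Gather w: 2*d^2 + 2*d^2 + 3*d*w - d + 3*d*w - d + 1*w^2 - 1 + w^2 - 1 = 4*d^2 + 6*d*w - 2*d + 2*w^2 - 2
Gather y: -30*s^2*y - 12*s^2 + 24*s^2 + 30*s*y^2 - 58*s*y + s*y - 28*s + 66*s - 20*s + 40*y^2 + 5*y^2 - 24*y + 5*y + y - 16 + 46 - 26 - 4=12*s^2 + 18*s + y^2*(30*s + 45) + y*(-30*s^2 - 57*s - 18)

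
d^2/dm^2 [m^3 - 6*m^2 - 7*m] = 6*m - 12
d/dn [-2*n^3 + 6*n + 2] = 6 - 6*n^2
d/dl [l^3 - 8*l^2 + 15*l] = 3*l^2 - 16*l + 15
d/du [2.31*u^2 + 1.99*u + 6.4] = 4.62*u + 1.99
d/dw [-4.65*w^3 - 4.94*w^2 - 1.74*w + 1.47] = -13.95*w^2 - 9.88*w - 1.74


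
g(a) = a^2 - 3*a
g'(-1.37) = -5.74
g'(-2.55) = -8.10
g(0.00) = 0.00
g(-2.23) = 11.66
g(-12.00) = 180.00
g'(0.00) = -3.00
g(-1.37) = 5.99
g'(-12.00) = -27.00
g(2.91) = -0.26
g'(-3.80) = -10.60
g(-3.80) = 25.84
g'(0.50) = -2.00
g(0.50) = -1.25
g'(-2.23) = -7.46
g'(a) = 2*a - 3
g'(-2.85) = -8.70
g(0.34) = -0.90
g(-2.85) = 16.67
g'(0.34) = -2.32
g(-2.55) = 14.15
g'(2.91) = 2.82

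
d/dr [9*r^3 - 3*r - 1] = 27*r^2 - 3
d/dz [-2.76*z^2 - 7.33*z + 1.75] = -5.52*z - 7.33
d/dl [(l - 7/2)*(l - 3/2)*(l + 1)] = 3*l^2 - 8*l + 1/4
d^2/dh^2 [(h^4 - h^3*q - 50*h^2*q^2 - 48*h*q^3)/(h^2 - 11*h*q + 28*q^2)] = 2*(h^6 - 33*h^5*q + 447*h^4*q^2 - 3155*h^3*q^3 + 9828*h^2*q^4 + 1680*h*q^5 - 53984*q^6)/(h^6 - 33*h^5*q + 447*h^4*q^2 - 3179*h^3*q^3 + 12516*h^2*q^4 - 25872*h*q^5 + 21952*q^6)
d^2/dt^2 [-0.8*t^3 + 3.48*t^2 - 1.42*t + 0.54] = 6.96 - 4.8*t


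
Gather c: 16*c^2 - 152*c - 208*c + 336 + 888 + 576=16*c^2 - 360*c + 1800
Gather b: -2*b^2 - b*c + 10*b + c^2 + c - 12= -2*b^2 + b*(10 - c) + c^2 + c - 12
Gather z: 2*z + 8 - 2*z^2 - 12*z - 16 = -2*z^2 - 10*z - 8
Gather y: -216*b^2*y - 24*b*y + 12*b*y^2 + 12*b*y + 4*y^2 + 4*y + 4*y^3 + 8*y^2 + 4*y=4*y^3 + y^2*(12*b + 12) + y*(-216*b^2 - 12*b + 8)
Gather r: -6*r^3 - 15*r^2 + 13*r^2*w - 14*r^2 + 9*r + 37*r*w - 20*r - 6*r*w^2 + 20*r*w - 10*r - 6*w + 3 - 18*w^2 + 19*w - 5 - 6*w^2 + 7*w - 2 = -6*r^3 + r^2*(13*w - 29) + r*(-6*w^2 + 57*w - 21) - 24*w^2 + 20*w - 4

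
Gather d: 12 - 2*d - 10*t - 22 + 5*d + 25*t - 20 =3*d + 15*t - 30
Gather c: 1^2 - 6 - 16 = -21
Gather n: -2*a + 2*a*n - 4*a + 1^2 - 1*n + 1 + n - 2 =2*a*n - 6*a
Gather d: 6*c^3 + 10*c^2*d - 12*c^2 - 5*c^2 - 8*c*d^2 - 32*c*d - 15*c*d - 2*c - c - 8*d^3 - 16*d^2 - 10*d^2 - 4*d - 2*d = 6*c^3 - 17*c^2 - 3*c - 8*d^3 + d^2*(-8*c - 26) + d*(10*c^2 - 47*c - 6)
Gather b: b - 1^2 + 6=b + 5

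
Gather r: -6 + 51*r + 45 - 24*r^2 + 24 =-24*r^2 + 51*r + 63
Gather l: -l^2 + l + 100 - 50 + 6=-l^2 + l + 56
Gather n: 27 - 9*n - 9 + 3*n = 18 - 6*n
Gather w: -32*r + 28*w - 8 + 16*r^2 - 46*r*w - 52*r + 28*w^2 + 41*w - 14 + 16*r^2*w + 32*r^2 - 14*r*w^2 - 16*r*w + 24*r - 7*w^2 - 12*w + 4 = 48*r^2 - 60*r + w^2*(21 - 14*r) + w*(16*r^2 - 62*r + 57) - 18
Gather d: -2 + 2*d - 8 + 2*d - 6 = 4*d - 16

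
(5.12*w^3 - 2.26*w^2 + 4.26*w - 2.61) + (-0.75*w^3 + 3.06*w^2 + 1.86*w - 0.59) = 4.37*w^3 + 0.8*w^2 + 6.12*w - 3.2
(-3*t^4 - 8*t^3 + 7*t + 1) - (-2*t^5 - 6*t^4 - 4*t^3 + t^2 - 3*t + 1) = 2*t^5 + 3*t^4 - 4*t^3 - t^2 + 10*t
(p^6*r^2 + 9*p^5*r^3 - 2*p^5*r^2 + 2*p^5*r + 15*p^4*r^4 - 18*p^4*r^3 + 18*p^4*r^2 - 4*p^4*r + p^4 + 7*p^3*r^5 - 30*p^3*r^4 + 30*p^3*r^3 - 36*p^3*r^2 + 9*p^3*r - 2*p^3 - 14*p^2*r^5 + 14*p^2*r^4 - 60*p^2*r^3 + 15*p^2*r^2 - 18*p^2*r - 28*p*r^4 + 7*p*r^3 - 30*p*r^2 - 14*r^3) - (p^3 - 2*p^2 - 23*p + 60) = p^6*r^2 + 9*p^5*r^3 - 2*p^5*r^2 + 2*p^5*r + 15*p^4*r^4 - 18*p^4*r^3 + 18*p^4*r^2 - 4*p^4*r + p^4 + 7*p^3*r^5 - 30*p^3*r^4 + 30*p^3*r^3 - 36*p^3*r^2 + 9*p^3*r - 3*p^3 - 14*p^2*r^5 + 14*p^2*r^4 - 60*p^2*r^3 + 15*p^2*r^2 - 18*p^2*r + 2*p^2 - 28*p*r^4 + 7*p*r^3 - 30*p*r^2 + 23*p - 14*r^3 - 60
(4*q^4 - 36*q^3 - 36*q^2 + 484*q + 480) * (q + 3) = 4*q^5 - 24*q^4 - 144*q^3 + 376*q^2 + 1932*q + 1440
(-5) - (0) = -5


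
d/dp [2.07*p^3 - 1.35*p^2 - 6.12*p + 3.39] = 6.21*p^2 - 2.7*p - 6.12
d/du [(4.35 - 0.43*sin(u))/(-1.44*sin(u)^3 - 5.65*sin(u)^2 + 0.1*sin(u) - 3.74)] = (-1.2384*sin(u)^3 + 16.3625*sin(u)^2 + 49.155*sin(u) + 1.1732)*cos(u)/(2.0736*sin(u)^6 + 16.272*sin(u)^5 + 31.6345*sin(u)^4 + 9.6412*sin(u)^3 + 42.272*sin(u)^2 - 0.748*sin(u) + 13.9876)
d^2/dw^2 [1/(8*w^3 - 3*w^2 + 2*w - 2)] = 2*(3*(1 - 8*w)*(8*w^3 - 3*w^2 + 2*w - 2) + 4*(12*w^2 - 3*w + 1)^2)/(8*w^3 - 3*w^2 + 2*w - 2)^3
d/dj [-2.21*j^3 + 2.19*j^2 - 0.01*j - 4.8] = -6.63*j^2 + 4.38*j - 0.01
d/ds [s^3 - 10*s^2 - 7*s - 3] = 3*s^2 - 20*s - 7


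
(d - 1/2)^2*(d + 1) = d^3 - 3*d/4 + 1/4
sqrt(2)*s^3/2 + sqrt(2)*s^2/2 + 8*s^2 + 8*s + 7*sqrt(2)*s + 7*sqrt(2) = (s + sqrt(2))*(s + 7*sqrt(2))*(sqrt(2)*s/2 + sqrt(2)/2)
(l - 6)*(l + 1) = l^2 - 5*l - 6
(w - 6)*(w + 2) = w^2 - 4*w - 12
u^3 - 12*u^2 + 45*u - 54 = (u - 6)*(u - 3)^2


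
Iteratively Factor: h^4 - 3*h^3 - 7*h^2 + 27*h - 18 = (h - 3)*(h^3 - 7*h + 6) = (h - 3)*(h - 2)*(h^2 + 2*h - 3) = (h - 3)*(h - 2)*(h - 1)*(h + 3)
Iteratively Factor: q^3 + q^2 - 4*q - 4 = (q + 2)*(q^2 - q - 2) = (q - 2)*(q + 2)*(q + 1)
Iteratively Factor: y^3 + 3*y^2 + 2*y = (y + 1)*(y^2 + 2*y) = (y + 1)*(y + 2)*(y)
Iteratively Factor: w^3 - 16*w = (w + 4)*(w^2 - 4*w) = (w - 4)*(w + 4)*(w)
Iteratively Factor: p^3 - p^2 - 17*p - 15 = (p - 5)*(p^2 + 4*p + 3) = (p - 5)*(p + 1)*(p + 3)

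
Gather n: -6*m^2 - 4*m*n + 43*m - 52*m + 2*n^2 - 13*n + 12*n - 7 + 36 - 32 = -6*m^2 - 9*m + 2*n^2 + n*(-4*m - 1) - 3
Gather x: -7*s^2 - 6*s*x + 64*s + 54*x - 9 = -7*s^2 + 64*s + x*(54 - 6*s) - 9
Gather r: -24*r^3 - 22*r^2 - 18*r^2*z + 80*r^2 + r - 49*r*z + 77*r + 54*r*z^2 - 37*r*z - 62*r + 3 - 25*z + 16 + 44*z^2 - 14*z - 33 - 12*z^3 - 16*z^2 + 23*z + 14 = -24*r^3 + r^2*(58 - 18*z) + r*(54*z^2 - 86*z + 16) - 12*z^3 + 28*z^2 - 16*z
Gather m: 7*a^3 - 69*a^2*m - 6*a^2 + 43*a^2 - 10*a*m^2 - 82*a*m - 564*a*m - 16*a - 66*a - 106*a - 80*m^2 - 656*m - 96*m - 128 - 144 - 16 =7*a^3 + 37*a^2 - 188*a + m^2*(-10*a - 80) + m*(-69*a^2 - 646*a - 752) - 288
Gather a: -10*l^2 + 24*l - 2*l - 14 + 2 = -10*l^2 + 22*l - 12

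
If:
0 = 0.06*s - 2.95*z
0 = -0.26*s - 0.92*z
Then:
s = 0.00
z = 0.00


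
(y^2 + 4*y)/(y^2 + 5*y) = (y + 4)/(y + 5)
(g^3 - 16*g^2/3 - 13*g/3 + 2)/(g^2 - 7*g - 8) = (g^2 - 19*g/3 + 2)/(g - 8)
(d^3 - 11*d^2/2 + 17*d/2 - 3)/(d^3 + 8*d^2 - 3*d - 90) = (d^2 - 5*d/2 + 1)/(d^2 + 11*d + 30)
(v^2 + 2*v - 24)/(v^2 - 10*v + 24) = (v + 6)/(v - 6)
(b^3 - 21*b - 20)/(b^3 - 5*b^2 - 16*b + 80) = (b + 1)/(b - 4)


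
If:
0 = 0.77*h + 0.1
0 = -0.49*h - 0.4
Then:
No Solution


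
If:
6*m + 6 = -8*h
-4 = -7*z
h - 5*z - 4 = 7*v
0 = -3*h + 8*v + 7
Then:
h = -41/91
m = -109/273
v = -95/91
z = 4/7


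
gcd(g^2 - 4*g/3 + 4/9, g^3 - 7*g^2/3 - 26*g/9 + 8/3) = g - 2/3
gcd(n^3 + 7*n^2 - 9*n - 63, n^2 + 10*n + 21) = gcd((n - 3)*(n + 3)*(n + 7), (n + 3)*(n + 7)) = n^2 + 10*n + 21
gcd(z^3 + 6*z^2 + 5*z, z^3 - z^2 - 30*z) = z^2 + 5*z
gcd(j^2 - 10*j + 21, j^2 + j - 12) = j - 3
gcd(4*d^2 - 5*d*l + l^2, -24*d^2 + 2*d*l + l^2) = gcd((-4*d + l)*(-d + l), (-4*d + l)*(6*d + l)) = 4*d - l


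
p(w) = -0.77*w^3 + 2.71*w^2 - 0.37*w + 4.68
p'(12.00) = -267.97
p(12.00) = -940.08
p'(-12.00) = -398.05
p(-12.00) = 1729.92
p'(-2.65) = -30.95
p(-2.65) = 39.02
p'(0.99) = 2.73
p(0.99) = 6.22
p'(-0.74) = -5.65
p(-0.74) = 6.75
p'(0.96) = 2.70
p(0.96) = 6.14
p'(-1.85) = -18.30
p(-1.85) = 19.51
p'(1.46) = 2.62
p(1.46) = 7.52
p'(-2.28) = -24.74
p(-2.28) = 28.74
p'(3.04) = -5.24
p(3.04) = 6.97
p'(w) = -2.31*w^2 + 5.42*w - 0.37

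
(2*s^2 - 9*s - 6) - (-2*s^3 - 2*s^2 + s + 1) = 2*s^3 + 4*s^2 - 10*s - 7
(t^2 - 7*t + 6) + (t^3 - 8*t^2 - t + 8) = t^3 - 7*t^2 - 8*t + 14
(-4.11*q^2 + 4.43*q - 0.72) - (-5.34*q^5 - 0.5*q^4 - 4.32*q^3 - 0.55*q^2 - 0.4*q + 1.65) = 5.34*q^5 + 0.5*q^4 + 4.32*q^3 - 3.56*q^2 + 4.83*q - 2.37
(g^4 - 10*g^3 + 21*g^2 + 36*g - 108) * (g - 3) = g^5 - 13*g^4 + 51*g^3 - 27*g^2 - 216*g + 324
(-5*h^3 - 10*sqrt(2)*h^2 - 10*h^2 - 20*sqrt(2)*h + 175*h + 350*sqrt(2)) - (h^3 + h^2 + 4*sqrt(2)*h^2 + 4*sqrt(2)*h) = -6*h^3 - 14*sqrt(2)*h^2 - 11*h^2 - 24*sqrt(2)*h + 175*h + 350*sqrt(2)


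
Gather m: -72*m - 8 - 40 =-72*m - 48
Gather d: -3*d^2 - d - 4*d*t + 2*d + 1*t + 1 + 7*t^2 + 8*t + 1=-3*d^2 + d*(1 - 4*t) + 7*t^2 + 9*t + 2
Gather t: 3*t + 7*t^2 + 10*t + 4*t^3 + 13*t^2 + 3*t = 4*t^3 + 20*t^2 + 16*t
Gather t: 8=8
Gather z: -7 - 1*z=-z - 7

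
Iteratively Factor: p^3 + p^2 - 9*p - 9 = (p - 3)*(p^2 + 4*p + 3) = (p - 3)*(p + 3)*(p + 1)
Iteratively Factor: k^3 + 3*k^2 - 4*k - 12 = (k + 3)*(k^2 - 4) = (k - 2)*(k + 3)*(k + 2)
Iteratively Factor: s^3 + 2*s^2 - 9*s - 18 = (s + 3)*(s^2 - s - 6) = (s + 2)*(s + 3)*(s - 3)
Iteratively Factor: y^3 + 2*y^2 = (y)*(y^2 + 2*y) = y^2*(y + 2)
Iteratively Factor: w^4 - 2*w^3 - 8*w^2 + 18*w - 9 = (w - 1)*(w^3 - w^2 - 9*w + 9) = (w - 3)*(w - 1)*(w^2 + 2*w - 3) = (w - 3)*(w - 1)*(w + 3)*(w - 1)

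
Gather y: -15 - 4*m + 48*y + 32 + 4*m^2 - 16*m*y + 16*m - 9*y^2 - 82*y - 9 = 4*m^2 + 12*m - 9*y^2 + y*(-16*m - 34) + 8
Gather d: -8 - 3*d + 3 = -3*d - 5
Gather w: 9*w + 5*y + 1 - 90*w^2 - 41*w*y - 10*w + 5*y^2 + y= -90*w^2 + w*(-41*y - 1) + 5*y^2 + 6*y + 1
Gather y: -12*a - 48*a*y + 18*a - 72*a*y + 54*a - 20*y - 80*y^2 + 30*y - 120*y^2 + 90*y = 60*a - 200*y^2 + y*(100 - 120*a)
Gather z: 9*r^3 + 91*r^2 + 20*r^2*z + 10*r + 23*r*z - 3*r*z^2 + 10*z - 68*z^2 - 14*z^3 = 9*r^3 + 91*r^2 + 10*r - 14*z^3 + z^2*(-3*r - 68) + z*(20*r^2 + 23*r + 10)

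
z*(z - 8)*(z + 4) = z^3 - 4*z^2 - 32*z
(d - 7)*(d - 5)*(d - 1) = d^3 - 13*d^2 + 47*d - 35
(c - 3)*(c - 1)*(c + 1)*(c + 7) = c^4 + 4*c^3 - 22*c^2 - 4*c + 21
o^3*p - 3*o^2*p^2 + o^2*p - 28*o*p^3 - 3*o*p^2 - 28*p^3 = (o - 7*p)*(o + 4*p)*(o*p + p)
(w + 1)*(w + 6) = w^2 + 7*w + 6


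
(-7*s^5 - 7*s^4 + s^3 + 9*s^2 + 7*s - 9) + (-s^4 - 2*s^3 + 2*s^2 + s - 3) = -7*s^5 - 8*s^4 - s^3 + 11*s^2 + 8*s - 12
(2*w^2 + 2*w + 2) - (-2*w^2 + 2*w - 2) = 4*w^2 + 4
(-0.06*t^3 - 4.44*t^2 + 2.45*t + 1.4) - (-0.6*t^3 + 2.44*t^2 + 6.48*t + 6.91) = 0.54*t^3 - 6.88*t^2 - 4.03*t - 5.51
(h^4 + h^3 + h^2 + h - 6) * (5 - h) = -h^5 + 4*h^4 + 4*h^3 + 4*h^2 + 11*h - 30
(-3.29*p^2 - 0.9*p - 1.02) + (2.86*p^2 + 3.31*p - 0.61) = -0.43*p^2 + 2.41*p - 1.63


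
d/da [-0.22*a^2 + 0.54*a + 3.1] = 0.54 - 0.44*a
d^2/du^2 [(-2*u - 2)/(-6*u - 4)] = 6/(3*u + 2)^3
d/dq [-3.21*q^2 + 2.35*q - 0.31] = 2.35 - 6.42*q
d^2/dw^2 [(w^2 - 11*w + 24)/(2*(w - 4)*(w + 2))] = 3*(-3*w^3 + 32*w^2 - 136*w + 176)/(w^6 - 6*w^5 - 12*w^4 + 88*w^3 + 96*w^2 - 384*w - 512)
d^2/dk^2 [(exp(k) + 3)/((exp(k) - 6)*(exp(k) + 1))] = (exp(4*k) + 17*exp(3*k) - 9*exp(2*k) + 117*exp(k) - 54)*exp(k)/(exp(6*k) - 15*exp(5*k) + 57*exp(4*k) + 55*exp(3*k) - 342*exp(2*k) - 540*exp(k) - 216)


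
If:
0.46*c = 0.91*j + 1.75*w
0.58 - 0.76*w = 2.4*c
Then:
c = 0.241666666666667 - 0.316666666666667*w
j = 0.122161172161172 - 2.08315018315018*w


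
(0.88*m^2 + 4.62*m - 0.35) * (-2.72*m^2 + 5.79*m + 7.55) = -2.3936*m^4 - 7.4712*m^3 + 34.3458*m^2 + 32.8545*m - 2.6425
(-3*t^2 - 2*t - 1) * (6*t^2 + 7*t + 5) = -18*t^4 - 33*t^3 - 35*t^2 - 17*t - 5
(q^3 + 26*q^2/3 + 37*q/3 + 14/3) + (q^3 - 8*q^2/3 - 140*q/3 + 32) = 2*q^3 + 6*q^2 - 103*q/3 + 110/3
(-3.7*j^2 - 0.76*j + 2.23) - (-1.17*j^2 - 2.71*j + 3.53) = -2.53*j^2 + 1.95*j - 1.3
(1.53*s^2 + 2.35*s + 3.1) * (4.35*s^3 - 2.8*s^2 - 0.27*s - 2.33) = 6.6555*s^5 + 5.9385*s^4 + 6.4919*s^3 - 12.8794*s^2 - 6.3125*s - 7.223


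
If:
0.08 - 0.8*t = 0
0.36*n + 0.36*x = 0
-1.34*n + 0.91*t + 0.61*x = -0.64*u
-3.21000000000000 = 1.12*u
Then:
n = -0.89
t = 0.10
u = -2.87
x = 0.89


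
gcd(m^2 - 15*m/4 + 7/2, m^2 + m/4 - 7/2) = m - 7/4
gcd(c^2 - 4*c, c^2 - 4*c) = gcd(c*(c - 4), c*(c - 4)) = c^2 - 4*c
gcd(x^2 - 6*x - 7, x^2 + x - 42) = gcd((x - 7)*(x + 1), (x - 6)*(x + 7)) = 1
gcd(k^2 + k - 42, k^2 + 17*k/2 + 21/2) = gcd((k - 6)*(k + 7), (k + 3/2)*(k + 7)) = k + 7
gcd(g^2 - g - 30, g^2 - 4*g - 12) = g - 6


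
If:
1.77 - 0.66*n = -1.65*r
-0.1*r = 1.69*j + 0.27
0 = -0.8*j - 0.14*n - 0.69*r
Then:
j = -0.15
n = 2.06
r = -0.25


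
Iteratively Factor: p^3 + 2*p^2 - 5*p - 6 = (p + 1)*(p^2 + p - 6) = (p - 2)*(p + 1)*(p + 3)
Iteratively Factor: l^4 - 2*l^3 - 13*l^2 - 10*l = (l + 1)*(l^3 - 3*l^2 - 10*l) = (l + 1)*(l + 2)*(l^2 - 5*l) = (l - 5)*(l + 1)*(l + 2)*(l)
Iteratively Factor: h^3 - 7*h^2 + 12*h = (h - 3)*(h^2 - 4*h) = (h - 4)*(h - 3)*(h)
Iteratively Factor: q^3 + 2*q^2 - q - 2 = (q + 1)*(q^2 + q - 2) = (q + 1)*(q + 2)*(q - 1)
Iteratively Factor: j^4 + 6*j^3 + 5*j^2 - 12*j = (j - 1)*(j^3 + 7*j^2 + 12*j) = (j - 1)*(j + 4)*(j^2 + 3*j) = (j - 1)*(j + 3)*(j + 4)*(j)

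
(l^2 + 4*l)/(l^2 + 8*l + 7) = l*(l + 4)/(l^2 + 8*l + 7)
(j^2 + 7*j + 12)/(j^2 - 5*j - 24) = (j + 4)/(j - 8)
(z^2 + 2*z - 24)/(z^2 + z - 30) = (z - 4)/(z - 5)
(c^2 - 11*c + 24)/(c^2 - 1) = (c^2 - 11*c + 24)/(c^2 - 1)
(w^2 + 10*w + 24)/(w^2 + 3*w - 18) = (w + 4)/(w - 3)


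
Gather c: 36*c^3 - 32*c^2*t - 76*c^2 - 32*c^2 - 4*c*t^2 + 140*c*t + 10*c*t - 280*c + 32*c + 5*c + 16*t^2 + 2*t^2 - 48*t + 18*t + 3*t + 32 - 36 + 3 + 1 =36*c^3 + c^2*(-32*t - 108) + c*(-4*t^2 + 150*t - 243) + 18*t^2 - 27*t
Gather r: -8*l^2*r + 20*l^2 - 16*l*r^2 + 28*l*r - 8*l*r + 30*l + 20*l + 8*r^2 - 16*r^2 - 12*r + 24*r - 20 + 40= 20*l^2 + 50*l + r^2*(-16*l - 8) + r*(-8*l^2 + 20*l + 12) + 20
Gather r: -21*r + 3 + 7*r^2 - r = 7*r^2 - 22*r + 3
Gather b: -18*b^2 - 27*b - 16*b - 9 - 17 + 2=-18*b^2 - 43*b - 24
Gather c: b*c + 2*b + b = b*c + 3*b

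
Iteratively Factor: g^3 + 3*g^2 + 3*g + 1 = (g + 1)*(g^2 + 2*g + 1) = (g + 1)^2*(g + 1)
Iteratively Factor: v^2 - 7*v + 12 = (v - 3)*(v - 4)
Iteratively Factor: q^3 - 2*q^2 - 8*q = (q)*(q^2 - 2*q - 8) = q*(q + 2)*(q - 4)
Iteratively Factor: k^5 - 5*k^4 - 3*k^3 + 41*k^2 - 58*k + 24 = (k - 1)*(k^4 - 4*k^3 - 7*k^2 + 34*k - 24) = (k - 1)*(k + 3)*(k^3 - 7*k^2 + 14*k - 8) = (k - 1)^2*(k + 3)*(k^2 - 6*k + 8) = (k - 2)*(k - 1)^2*(k + 3)*(k - 4)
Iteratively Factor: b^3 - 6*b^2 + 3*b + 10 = (b - 5)*(b^2 - b - 2) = (b - 5)*(b + 1)*(b - 2)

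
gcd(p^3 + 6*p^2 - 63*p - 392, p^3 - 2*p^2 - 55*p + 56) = p^2 - p - 56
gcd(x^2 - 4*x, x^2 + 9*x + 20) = 1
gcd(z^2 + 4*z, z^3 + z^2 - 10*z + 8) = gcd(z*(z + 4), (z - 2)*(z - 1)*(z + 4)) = z + 4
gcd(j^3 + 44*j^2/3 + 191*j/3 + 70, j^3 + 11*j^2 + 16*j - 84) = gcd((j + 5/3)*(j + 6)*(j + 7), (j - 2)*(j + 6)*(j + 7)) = j^2 + 13*j + 42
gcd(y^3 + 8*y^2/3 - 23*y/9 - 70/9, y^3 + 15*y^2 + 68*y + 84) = y + 2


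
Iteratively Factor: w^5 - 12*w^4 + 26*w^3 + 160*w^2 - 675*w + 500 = (w - 1)*(w^4 - 11*w^3 + 15*w^2 + 175*w - 500) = (w - 5)*(w - 1)*(w^3 - 6*w^2 - 15*w + 100) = (w - 5)^2*(w - 1)*(w^2 - w - 20) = (w - 5)^2*(w - 1)*(w + 4)*(w - 5)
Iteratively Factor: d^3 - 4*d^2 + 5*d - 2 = (d - 1)*(d^2 - 3*d + 2) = (d - 1)^2*(d - 2)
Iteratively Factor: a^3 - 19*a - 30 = (a - 5)*(a^2 + 5*a + 6) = (a - 5)*(a + 3)*(a + 2)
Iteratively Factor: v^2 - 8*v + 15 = (v - 5)*(v - 3)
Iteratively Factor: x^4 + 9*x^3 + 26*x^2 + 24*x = (x)*(x^3 + 9*x^2 + 26*x + 24) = x*(x + 3)*(x^2 + 6*x + 8) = x*(x + 3)*(x + 4)*(x + 2)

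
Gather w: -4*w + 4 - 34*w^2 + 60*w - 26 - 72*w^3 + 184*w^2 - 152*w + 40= -72*w^3 + 150*w^2 - 96*w + 18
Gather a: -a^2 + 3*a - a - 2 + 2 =-a^2 + 2*a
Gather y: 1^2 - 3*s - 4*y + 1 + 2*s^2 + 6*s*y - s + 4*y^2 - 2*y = 2*s^2 - 4*s + 4*y^2 + y*(6*s - 6) + 2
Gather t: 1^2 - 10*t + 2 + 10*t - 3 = 0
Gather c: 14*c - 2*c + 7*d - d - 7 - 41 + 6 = 12*c + 6*d - 42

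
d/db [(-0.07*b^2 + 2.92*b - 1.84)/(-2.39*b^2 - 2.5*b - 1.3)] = (7.1538*b^2 - 8.6132*b - 8.396)/(5.7121*b^4 + 11.95*b^3 + 12.464*b^2 + 6.5*b + 1.69)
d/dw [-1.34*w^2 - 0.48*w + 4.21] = -2.68*w - 0.48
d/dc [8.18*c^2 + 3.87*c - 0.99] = 16.36*c + 3.87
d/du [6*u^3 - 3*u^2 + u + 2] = 18*u^2 - 6*u + 1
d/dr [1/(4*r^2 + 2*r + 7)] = 2*(-4*r - 1)/(4*r^2 + 2*r + 7)^2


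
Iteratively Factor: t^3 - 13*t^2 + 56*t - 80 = (t - 4)*(t^2 - 9*t + 20) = (t - 4)^2*(t - 5)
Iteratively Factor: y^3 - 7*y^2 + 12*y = (y)*(y^2 - 7*y + 12) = y*(y - 3)*(y - 4)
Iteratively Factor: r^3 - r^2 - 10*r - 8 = (r + 2)*(r^2 - 3*r - 4) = (r - 4)*(r + 2)*(r + 1)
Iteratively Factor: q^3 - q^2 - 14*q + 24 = (q + 4)*(q^2 - 5*q + 6) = (q - 2)*(q + 4)*(q - 3)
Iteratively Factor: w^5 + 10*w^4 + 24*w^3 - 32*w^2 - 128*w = (w + 4)*(w^4 + 6*w^3 - 32*w) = w*(w + 4)*(w^3 + 6*w^2 - 32) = w*(w - 2)*(w + 4)*(w^2 + 8*w + 16) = w*(w - 2)*(w + 4)^2*(w + 4)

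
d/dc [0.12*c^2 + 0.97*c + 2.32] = 0.24*c + 0.97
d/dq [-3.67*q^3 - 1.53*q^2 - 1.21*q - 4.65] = -11.01*q^2 - 3.06*q - 1.21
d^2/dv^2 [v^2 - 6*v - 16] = 2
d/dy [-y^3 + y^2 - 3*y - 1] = -3*y^2 + 2*y - 3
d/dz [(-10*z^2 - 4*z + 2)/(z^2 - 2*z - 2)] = 12*(2*z^2 + 3*z + 1)/(z^4 - 4*z^3 + 8*z + 4)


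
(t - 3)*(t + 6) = t^2 + 3*t - 18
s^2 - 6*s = s*(s - 6)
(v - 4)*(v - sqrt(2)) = v^2 - 4*v - sqrt(2)*v + 4*sqrt(2)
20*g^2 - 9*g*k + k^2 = (-5*g + k)*(-4*g + k)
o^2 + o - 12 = (o - 3)*(o + 4)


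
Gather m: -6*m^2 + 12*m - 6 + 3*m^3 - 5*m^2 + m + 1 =3*m^3 - 11*m^2 + 13*m - 5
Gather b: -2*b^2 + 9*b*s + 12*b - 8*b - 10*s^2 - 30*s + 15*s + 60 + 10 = -2*b^2 + b*(9*s + 4) - 10*s^2 - 15*s + 70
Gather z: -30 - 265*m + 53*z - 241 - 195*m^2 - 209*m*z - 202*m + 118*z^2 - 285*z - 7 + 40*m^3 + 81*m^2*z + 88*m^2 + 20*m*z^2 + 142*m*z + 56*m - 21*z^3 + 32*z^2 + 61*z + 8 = 40*m^3 - 107*m^2 - 411*m - 21*z^3 + z^2*(20*m + 150) + z*(81*m^2 - 67*m - 171) - 270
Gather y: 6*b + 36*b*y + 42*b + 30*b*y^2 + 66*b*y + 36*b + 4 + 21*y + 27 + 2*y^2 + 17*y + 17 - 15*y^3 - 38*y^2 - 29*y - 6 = 84*b - 15*y^3 + y^2*(30*b - 36) + y*(102*b + 9) + 42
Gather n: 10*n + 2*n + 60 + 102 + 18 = 12*n + 180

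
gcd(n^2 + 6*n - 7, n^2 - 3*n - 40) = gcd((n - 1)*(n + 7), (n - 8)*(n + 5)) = 1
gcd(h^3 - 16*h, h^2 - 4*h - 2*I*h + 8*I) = h - 4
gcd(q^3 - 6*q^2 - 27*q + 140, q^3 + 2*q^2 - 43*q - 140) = q^2 - 2*q - 35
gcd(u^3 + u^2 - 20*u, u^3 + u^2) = u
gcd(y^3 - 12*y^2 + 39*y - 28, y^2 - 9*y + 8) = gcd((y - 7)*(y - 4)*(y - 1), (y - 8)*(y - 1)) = y - 1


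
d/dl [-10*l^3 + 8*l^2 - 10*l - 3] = -30*l^2 + 16*l - 10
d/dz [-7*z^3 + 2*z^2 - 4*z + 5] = -21*z^2 + 4*z - 4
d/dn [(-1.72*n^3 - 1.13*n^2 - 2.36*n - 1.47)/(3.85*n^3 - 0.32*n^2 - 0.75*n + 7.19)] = (4.9009*n^4 + 20.752*n^3 - 20.0296*n^2 - 17.1902*n - 18.0709)/(14.8225*n^6 - 2.464*n^5 - 5.6726*n^4 + 55.843*n^3 - 4.0391*n^2 - 10.785*n + 51.6961)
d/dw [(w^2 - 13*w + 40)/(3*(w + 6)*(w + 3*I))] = (w^2*(19 + 3*I) + w*(-80 + 36*I) - 240 - 354*I)/(3*w^4 + w^3*(36 + 18*I) + w^2*(81 + 216*I) + w*(-324 + 648*I) - 972)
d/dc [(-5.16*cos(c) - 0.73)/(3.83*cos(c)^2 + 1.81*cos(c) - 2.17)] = (19.7628*sin(c)^2 - 5.5918*cos(c) - 32.2813)*sin(c)/(3.83*cos(c)^2 + 1.81*cos(c) - 2.17)^2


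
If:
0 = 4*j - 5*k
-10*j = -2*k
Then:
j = 0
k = 0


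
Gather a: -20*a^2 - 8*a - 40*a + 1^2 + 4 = -20*a^2 - 48*a + 5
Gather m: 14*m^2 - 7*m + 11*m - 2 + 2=14*m^2 + 4*m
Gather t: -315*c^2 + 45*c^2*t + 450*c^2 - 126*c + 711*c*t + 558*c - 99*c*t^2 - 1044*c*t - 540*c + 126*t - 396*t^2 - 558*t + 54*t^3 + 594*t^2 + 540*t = 135*c^2 - 108*c + 54*t^3 + t^2*(198 - 99*c) + t*(45*c^2 - 333*c + 108)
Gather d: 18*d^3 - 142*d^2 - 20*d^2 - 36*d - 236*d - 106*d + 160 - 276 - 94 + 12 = 18*d^3 - 162*d^2 - 378*d - 198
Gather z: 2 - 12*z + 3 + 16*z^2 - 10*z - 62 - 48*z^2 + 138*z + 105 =-32*z^2 + 116*z + 48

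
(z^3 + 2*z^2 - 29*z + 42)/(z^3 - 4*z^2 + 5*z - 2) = (z^2 + 4*z - 21)/(z^2 - 2*z + 1)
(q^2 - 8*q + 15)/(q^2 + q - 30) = (q - 3)/(q + 6)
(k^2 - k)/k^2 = (k - 1)/k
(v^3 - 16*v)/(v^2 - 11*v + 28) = v*(v + 4)/(v - 7)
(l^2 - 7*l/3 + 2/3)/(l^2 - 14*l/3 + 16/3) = (3*l - 1)/(3*l - 8)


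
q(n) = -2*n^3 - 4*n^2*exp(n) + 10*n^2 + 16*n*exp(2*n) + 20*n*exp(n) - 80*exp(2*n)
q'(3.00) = -18956.87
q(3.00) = -12391.67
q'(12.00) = 6357322255564.37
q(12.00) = 2966726990916.55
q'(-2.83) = -108.18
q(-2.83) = 119.75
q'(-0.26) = -83.36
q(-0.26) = -53.54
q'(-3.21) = -128.84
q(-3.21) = 164.73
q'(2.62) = -11009.76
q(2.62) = -6809.28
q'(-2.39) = -86.81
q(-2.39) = 76.96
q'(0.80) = -514.10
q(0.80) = -297.56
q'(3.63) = -39192.81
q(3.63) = -30389.56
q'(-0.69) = -53.52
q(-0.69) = -25.36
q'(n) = -4*n^2*exp(n) - 6*n^2 + 32*n*exp(2*n) + 12*n*exp(n) + 20*n - 144*exp(2*n) + 20*exp(n)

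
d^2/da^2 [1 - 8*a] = 0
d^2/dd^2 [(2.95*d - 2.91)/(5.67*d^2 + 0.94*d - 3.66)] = ((27.4534 - 100.359*d)*(5.67*d^2 + 0.94*d - 3.66) + (2.95*d - 2.91)*(11.34*d + 0.94)*(22.68*d + 1.88))/(5.67*d^2 + 0.94*d - 3.66)^3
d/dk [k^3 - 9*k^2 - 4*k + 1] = 3*k^2 - 18*k - 4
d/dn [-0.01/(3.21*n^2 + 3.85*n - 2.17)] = (0.0642*n + 0.0385)/(3.21*n^2 + 3.85*n - 2.17)^2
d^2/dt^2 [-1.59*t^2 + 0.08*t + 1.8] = -3.18000000000000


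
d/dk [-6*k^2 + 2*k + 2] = 2 - 12*k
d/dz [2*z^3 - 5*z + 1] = 6*z^2 - 5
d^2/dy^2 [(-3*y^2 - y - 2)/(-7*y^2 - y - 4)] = 4*(14*y^3 + 21*y^2 - 21*y - 5)/(343*y^6 + 147*y^5 + 609*y^4 + 169*y^3 + 348*y^2 + 48*y + 64)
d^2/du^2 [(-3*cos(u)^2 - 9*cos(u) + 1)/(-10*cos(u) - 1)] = (-300*sin(u)^4 + 422*sin(u)^2 - 173*cos(u)/2 - 45*cos(3*u)/2 - 496)/(10*cos(u) + 1)^3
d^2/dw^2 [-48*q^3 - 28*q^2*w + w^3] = 6*w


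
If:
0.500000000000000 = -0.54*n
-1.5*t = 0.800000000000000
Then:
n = -0.93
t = -0.53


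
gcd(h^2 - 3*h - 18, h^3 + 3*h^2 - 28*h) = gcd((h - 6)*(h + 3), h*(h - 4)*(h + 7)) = 1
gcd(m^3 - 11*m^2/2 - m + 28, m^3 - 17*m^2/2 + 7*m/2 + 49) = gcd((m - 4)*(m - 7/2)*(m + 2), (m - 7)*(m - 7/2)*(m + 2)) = m^2 - 3*m/2 - 7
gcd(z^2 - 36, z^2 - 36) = z^2 - 36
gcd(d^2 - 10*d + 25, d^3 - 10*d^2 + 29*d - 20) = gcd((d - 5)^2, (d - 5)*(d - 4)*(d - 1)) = d - 5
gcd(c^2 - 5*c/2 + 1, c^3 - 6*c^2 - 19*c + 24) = 1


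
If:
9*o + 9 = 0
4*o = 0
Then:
No Solution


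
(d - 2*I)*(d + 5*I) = d^2 + 3*I*d + 10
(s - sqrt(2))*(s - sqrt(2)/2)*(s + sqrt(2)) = s^3 - sqrt(2)*s^2/2 - 2*s + sqrt(2)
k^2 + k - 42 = (k - 6)*(k + 7)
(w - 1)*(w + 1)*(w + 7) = w^3 + 7*w^2 - w - 7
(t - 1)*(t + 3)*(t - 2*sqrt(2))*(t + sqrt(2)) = t^4 - sqrt(2)*t^3 + 2*t^3 - 7*t^2 - 2*sqrt(2)*t^2 - 8*t + 3*sqrt(2)*t + 12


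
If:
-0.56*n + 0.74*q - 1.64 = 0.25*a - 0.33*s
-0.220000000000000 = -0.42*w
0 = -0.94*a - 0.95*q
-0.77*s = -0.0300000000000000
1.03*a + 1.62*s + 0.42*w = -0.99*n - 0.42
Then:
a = -3.08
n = 2.49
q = 3.04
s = 0.04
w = 0.52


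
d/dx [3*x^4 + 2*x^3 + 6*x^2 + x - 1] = 12*x^3 + 6*x^2 + 12*x + 1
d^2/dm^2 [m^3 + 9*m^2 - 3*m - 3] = 6*m + 18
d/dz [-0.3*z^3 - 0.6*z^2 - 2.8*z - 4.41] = -0.9*z^2 - 1.2*z - 2.8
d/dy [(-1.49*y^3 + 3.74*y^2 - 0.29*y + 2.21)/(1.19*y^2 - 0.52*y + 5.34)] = (-1.7731*y^4 + 1.5496*y^3 - 25.4695*y^2 + 34.6834*y - 0.3994)/(1.4161*y^4 - 1.2376*y^3 + 12.9796*y^2 - 5.5536*y + 28.5156)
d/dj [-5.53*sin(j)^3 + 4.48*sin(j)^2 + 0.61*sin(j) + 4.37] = (-16.59*sin(j)^2 + 8.96*sin(j) + 0.61)*cos(j)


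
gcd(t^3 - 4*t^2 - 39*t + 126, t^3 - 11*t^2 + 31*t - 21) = t^2 - 10*t + 21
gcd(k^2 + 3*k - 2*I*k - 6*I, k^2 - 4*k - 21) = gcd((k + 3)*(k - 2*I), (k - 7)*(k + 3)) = k + 3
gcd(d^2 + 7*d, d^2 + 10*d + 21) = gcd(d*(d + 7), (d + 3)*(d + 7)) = d + 7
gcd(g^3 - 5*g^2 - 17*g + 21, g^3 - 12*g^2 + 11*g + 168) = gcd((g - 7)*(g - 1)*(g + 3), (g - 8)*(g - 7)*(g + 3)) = g^2 - 4*g - 21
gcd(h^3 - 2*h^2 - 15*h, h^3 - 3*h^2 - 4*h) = h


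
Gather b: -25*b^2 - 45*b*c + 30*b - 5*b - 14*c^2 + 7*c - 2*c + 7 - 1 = -25*b^2 + b*(25 - 45*c) - 14*c^2 + 5*c + 6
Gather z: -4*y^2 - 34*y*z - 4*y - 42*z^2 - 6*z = -4*y^2 - 4*y - 42*z^2 + z*(-34*y - 6)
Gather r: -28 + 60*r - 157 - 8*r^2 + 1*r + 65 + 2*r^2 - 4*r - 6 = -6*r^2 + 57*r - 126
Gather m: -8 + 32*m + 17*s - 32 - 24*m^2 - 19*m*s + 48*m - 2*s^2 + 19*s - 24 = -24*m^2 + m*(80 - 19*s) - 2*s^2 + 36*s - 64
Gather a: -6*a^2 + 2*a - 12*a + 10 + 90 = -6*a^2 - 10*a + 100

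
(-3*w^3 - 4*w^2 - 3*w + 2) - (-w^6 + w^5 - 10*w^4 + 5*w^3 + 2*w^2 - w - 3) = w^6 - w^5 + 10*w^4 - 8*w^3 - 6*w^2 - 2*w + 5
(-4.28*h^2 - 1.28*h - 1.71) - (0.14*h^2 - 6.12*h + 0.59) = -4.42*h^2 + 4.84*h - 2.3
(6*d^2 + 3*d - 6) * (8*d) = 48*d^3 + 24*d^2 - 48*d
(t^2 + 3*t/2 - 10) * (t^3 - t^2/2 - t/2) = t^5 + t^4 - 45*t^3/4 + 17*t^2/4 + 5*t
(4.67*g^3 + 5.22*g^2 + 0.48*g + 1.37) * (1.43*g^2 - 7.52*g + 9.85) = 6.6781*g^5 - 27.6538*g^4 + 7.4315*g^3 + 49.7665*g^2 - 5.5744*g + 13.4945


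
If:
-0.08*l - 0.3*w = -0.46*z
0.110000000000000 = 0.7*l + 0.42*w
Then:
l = 0.187074829931973 - 1.0952380952381*z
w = 1.82539682539683*z - 0.0498866213151927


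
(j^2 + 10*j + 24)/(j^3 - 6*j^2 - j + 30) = (j^2 + 10*j + 24)/(j^3 - 6*j^2 - j + 30)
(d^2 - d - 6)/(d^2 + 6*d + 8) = (d - 3)/(d + 4)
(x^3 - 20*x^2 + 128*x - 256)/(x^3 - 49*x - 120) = (x^2 - 12*x + 32)/(x^2 + 8*x + 15)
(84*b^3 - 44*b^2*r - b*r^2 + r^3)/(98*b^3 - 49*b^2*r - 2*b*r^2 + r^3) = (-6*b + r)/(-7*b + r)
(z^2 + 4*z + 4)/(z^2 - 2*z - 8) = (z + 2)/(z - 4)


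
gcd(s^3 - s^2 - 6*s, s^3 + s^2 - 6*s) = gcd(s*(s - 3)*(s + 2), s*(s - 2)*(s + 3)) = s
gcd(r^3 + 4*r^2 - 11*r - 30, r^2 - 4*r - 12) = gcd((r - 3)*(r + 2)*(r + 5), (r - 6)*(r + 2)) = r + 2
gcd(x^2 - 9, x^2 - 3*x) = x - 3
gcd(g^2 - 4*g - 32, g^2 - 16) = g + 4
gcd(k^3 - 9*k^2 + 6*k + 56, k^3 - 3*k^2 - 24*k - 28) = k^2 - 5*k - 14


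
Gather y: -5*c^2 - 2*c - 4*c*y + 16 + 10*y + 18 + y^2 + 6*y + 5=-5*c^2 - 2*c + y^2 + y*(16 - 4*c) + 39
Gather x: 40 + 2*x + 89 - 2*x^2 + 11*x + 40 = -2*x^2 + 13*x + 169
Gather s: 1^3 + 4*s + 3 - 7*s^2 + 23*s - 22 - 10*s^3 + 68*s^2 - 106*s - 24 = -10*s^3 + 61*s^2 - 79*s - 42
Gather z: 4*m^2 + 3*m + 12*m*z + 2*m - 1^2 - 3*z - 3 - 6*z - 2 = 4*m^2 + 5*m + z*(12*m - 9) - 6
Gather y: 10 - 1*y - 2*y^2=-2*y^2 - y + 10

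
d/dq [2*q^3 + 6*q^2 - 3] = 6*q*(q + 2)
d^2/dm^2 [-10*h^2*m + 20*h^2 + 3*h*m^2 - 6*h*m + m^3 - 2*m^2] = 6*h + 6*m - 4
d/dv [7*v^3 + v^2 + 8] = v*(21*v + 2)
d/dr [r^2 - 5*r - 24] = 2*r - 5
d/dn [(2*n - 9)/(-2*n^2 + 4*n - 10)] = (-n^2 + 2*n + (n - 1)*(2*n - 9) - 5)/(n^2 - 2*n + 5)^2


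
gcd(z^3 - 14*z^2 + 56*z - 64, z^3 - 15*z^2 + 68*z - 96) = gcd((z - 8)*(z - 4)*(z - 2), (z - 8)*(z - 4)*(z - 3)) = z^2 - 12*z + 32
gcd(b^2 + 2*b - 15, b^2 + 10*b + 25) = b + 5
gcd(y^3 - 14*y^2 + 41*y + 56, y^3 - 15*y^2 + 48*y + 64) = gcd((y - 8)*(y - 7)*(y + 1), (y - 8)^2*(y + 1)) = y^2 - 7*y - 8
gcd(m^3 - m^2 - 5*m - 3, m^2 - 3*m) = m - 3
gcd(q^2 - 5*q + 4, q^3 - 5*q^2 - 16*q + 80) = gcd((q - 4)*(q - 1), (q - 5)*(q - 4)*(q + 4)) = q - 4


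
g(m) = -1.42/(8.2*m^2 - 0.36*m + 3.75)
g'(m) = -1.42*(0.36 - 16.4*m)/(8.2*m^2 - 0.36*m + 3.75)^2 = (23.288*m - 0.5112)/(8.2*m^2 - 0.36*m + 3.75)^2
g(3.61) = -0.01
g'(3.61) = 0.01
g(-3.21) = -0.02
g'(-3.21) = -0.01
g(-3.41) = -0.01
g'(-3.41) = -0.01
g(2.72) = -0.02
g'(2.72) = 0.02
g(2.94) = -0.02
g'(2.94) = 0.01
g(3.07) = -0.02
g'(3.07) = 0.01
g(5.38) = -0.01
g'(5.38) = 0.00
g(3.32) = -0.02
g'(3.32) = 0.01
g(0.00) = -0.38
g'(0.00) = -0.04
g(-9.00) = -0.00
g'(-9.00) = -0.00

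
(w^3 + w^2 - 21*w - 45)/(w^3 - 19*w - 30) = (w + 3)/(w + 2)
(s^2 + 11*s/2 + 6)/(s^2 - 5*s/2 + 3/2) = (2*s^2 + 11*s + 12)/(2*s^2 - 5*s + 3)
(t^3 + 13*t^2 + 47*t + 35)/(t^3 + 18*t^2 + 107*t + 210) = (t + 1)/(t + 6)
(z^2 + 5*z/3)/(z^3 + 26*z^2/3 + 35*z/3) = 1/(z + 7)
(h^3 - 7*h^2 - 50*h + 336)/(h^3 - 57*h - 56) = (h - 6)/(h + 1)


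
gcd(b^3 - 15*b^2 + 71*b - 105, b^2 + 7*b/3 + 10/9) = 1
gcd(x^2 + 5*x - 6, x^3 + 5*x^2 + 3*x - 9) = x - 1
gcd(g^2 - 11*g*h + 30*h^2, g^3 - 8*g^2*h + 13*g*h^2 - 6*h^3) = g - 6*h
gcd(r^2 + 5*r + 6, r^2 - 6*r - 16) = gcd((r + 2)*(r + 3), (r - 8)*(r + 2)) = r + 2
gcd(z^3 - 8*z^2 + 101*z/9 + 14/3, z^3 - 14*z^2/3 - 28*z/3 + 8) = z - 6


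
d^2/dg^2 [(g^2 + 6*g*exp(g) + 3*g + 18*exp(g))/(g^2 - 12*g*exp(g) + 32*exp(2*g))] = 2*(((g^2 + 6*g*exp(g) + 3*g + 18*exp(g))*(6*g*exp(g) - 64*exp(2*g) + 12*exp(g) - 1) + 2*(6*g*exp(g) - g - 32*exp(2*g) + 6*exp(g))*(6*g*exp(g) + 2*g + 24*exp(g) + 3))*(g^2 - 12*g*exp(g) + 32*exp(2*g)) + (g^2 - 12*g*exp(g) + 32*exp(2*g))^2*(3*g*exp(g) + 15*exp(g) + 1) + 4*(g^2 + 6*g*exp(g) + 3*g + 18*exp(g))*(6*g*exp(g) - g - 32*exp(2*g) + 6*exp(g))^2)/(g^2 - 12*g*exp(g) + 32*exp(2*g))^3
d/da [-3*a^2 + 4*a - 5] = 4 - 6*a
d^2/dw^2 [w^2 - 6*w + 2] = 2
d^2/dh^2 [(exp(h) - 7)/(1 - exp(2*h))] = (-exp(4*h) + 28*exp(3*h) - 6*exp(2*h) + 28*exp(h) - 1)*exp(h)/(exp(6*h) - 3*exp(4*h) + 3*exp(2*h) - 1)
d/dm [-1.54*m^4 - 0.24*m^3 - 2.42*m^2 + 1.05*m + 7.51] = -6.16*m^3 - 0.72*m^2 - 4.84*m + 1.05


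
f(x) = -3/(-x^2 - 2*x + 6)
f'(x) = -3*(2*x + 2)/(-x^2 - 2*x + 6)^2 = 6*(-x - 1)/(x^2 + 2*x - 6)^2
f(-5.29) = 0.26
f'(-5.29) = 0.20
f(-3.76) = 4.86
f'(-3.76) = 43.42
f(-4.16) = 1.00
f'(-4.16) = 2.13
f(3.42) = 0.24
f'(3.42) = -0.17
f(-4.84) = 0.39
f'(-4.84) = 0.38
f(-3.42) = -2.62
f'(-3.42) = 11.10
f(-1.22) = -0.43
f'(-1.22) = 0.03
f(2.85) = 0.38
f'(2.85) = -0.38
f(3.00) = 0.33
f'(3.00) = -0.30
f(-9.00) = 0.05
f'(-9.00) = 0.01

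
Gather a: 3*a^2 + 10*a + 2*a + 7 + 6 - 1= 3*a^2 + 12*a + 12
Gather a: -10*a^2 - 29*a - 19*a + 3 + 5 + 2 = -10*a^2 - 48*a + 10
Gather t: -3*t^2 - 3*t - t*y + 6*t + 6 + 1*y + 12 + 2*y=-3*t^2 + t*(3 - y) + 3*y + 18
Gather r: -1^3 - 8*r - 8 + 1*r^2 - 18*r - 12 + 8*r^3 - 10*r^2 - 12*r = 8*r^3 - 9*r^2 - 38*r - 21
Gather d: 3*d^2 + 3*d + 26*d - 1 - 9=3*d^2 + 29*d - 10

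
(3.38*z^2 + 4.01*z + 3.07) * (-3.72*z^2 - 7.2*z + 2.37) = -12.5736*z^4 - 39.2532*z^3 - 32.2818*z^2 - 12.6003*z + 7.2759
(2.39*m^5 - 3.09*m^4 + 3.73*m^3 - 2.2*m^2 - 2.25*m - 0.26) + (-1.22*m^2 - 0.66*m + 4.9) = 2.39*m^5 - 3.09*m^4 + 3.73*m^3 - 3.42*m^2 - 2.91*m + 4.64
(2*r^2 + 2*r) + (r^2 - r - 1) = 3*r^2 + r - 1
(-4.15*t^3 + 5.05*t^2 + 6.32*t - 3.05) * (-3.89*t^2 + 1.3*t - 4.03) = 16.1435*t^5 - 25.0395*t^4 - 1.2953*t^3 - 0.271000000000001*t^2 - 29.4346*t + 12.2915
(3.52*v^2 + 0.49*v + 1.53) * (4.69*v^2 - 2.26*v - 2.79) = 16.5088*v^4 - 5.6571*v^3 - 3.7525*v^2 - 4.8249*v - 4.2687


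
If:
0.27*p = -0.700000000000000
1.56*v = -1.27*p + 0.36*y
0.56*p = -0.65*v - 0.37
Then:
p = -2.59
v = 1.66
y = -1.93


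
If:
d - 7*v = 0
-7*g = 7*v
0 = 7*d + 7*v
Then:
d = 0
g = 0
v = 0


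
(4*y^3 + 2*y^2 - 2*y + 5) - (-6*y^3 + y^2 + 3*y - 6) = 10*y^3 + y^2 - 5*y + 11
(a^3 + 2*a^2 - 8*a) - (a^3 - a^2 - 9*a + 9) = 3*a^2 + a - 9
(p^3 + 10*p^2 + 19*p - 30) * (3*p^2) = 3*p^5 + 30*p^4 + 57*p^3 - 90*p^2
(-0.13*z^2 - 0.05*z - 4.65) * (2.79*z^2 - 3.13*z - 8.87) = -0.3627*z^4 + 0.2674*z^3 - 11.6639*z^2 + 14.998*z + 41.2455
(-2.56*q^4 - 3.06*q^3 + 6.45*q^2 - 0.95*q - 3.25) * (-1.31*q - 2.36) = 3.3536*q^5 + 10.0502*q^4 - 1.2279*q^3 - 13.9775*q^2 + 6.4995*q + 7.67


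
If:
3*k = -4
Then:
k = -4/3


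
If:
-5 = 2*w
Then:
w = -5/2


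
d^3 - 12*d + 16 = (d - 2)^2*(d + 4)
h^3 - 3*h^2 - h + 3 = (h - 3)*(h - 1)*(h + 1)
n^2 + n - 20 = (n - 4)*(n + 5)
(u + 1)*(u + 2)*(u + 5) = u^3 + 8*u^2 + 17*u + 10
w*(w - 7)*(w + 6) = w^3 - w^2 - 42*w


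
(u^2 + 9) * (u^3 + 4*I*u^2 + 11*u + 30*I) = u^5 + 4*I*u^4 + 20*u^3 + 66*I*u^2 + 99*u + 270*I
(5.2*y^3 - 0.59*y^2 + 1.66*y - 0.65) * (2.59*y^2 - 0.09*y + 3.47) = 13.468*y^5 - 1.9961*y^4 + 22.3965*y^3 - 3.8802*y^2 + 5.8187*y - 2.2555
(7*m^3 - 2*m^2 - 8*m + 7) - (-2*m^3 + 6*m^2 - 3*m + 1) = 9*m^3 - 8*m^2 - 5*m + 6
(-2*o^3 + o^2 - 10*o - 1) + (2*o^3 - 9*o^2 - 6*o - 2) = -8*o^2 - 16*o - 3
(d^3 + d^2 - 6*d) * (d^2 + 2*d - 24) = d^5 + 3*d^4 - 28*d^3 - 36*d^2 + 144*d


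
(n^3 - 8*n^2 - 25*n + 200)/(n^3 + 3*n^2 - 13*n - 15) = (n^2 - 13*n + 40)/(n^2 - 2*n - 3)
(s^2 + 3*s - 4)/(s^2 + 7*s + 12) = (s - 1)/(s + 3)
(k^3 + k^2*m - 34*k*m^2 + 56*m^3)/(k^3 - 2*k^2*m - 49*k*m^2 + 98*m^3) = (k - 4*m)/(k - 7*m)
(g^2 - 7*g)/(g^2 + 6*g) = (g - 7)/(g + 6)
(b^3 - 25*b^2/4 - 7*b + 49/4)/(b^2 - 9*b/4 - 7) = (b^2 - 8*b + 7)/(b - 4)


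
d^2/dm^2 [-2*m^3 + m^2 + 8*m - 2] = 2 - 12*m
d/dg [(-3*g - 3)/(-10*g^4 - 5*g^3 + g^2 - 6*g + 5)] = 3*(10*g^4 + 5*g^3 - g^2 + 6*g - (g + 1)*(40*g^3 + 15*g^2 - 2*g + 6) - 5)/(10*g^4 + 5*g^3 - g^2 + 6*g - 5)^2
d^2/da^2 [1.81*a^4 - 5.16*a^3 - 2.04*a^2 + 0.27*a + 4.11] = 21.72*a^2 - 30.96*a - 4.08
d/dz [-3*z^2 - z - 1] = -6*z - 1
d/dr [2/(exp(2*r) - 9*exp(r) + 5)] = (18 - 4*exp(r))*exp(r)/(exp(2*r) - 9*exp(r) + 5)^2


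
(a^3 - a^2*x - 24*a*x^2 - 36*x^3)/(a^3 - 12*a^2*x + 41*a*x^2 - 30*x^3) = (a^2 + 5*a*x + 6*x^2)/(a^2 - 6*a*x + 5*x^2)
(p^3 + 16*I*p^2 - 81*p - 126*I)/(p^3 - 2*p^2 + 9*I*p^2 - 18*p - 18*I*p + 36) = (p + 7*I)/(p - 2)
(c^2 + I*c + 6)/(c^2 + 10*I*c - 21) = (c - 2*I)/(c + 7*I)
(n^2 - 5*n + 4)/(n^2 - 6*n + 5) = (n - 4)/(n - 5)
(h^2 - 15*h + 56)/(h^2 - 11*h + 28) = (h - 8)/(h - 4)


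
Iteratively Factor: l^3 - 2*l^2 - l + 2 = (l - 1)*(l^2 - l - 2) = (l - 1)*(l + 1)*(l - 2)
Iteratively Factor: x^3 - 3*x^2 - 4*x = (x + 1)*(x^2 - 4*x) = (x - 4)*(x + 1)*(x)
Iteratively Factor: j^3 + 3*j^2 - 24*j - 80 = (j - 5)*(j^2 + 8*j + 16) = (j - 5)*(j + 4)*(j + 4)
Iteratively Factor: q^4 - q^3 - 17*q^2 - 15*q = (q - 5)*(q^3 + 4*q^2 + 3*q) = (q - 5)*(q + 3)*(q^2 + q) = q*(q - 5)*(q + 3)*(q + 1)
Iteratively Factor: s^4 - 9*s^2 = (s - 3)*(s^3 + 3*s^2) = s*(s - 3)*(s^2 + 3*s) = s*(s - 3)*(s + 3)*(s)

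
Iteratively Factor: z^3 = (z)*(z^2) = z^2*(z)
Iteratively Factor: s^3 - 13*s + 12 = (s + 4)*(s^2 - 4*s + 3) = (s - 3)*(s + 4)*(s - 1)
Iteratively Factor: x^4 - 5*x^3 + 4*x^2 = (x)*(x^3 - 5*x^2 + 4*x) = x*(x - 1)*(x^2 - 4*x) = x*(x - 4)*(x - 1)*(x)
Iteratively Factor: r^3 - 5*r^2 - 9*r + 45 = (r - 5)*(r^2 - 9) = (r - 5)*(r + 3)*(r - 3)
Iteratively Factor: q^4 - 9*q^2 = (q + 3)*(q^3 - 3*q^2) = q*(q + 3)*(q^2 - 3*q) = q*(q - 3)*(q + 3)*(q)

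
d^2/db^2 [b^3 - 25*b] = 6*b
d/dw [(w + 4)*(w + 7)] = 2*w + 11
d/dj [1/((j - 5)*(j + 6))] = (-2*j - 1)/(j^4 + 2*j^3 - 59*j^2 - 60*j + 900)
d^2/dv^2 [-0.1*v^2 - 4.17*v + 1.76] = -0.200000000000000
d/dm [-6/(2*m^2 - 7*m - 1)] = 6*(4*m - 7)/(-2*m^2 + 7*m + 1)^2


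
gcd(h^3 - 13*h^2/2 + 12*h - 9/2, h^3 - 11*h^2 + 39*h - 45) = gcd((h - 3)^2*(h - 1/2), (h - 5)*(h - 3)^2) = h^2 - 6*h + 9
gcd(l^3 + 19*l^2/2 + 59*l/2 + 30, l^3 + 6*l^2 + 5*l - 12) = l^2 + 7*l + 12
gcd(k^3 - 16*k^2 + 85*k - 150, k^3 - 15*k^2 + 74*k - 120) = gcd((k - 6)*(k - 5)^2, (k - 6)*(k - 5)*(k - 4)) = k^2 - 11*k + 30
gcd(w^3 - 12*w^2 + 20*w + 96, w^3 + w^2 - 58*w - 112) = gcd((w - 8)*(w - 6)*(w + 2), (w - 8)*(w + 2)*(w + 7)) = w^2 - 6*w - 16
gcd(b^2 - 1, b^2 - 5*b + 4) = b - 1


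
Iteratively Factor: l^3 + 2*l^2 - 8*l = (l - 2)*(l^2 + 4*l) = (l - 2)*(l + 4)*(l)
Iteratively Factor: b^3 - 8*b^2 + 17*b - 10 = (b - 2)*(b^2 - 6*b + 5) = (b - 5)*(b - 2)*(b - 1)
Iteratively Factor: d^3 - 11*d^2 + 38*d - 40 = (d - 2)*(d^2 - 9*d + 20) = (d - 5)*(d - 2)*(d - 4)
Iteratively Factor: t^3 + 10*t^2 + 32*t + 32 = (t + 4)*(t^2 + 6*t + 8) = (t + 2)*(t + 4)*(t + 4)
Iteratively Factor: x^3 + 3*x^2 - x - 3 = (x + 1)*(x^2 + 2*x - 3) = (x + 1)*(x + 3)*(x - 1)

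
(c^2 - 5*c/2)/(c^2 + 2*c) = (c - 5/2)/(c + 2)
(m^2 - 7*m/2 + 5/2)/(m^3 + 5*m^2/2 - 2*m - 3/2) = (2*m - 5)/(2*m^2 + 7*m + 3)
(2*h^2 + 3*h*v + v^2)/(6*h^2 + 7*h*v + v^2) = (2*h + v)/(6*h + v)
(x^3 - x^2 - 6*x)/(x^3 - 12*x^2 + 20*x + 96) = x*(x - 3)/(x^2 - 14*x + 48)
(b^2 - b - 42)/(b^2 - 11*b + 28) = (b + 6)/(b - 4)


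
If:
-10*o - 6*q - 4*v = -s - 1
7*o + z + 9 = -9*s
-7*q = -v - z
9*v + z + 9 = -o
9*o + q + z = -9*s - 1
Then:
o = -543/85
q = 1766/85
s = -1211/85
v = -1573/85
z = 2787/17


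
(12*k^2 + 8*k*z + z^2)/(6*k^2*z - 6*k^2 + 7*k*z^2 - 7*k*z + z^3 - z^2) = (2*k + z)/(k*z - k + z^2 - z)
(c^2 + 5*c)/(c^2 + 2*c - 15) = c/(c - 3)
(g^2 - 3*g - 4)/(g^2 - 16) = (g + 1)/(g + 4)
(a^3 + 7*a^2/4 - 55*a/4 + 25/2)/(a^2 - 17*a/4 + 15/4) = (a^2 + 3*a - 10)/(a - 3)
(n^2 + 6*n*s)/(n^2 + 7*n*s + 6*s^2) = n/(n + s)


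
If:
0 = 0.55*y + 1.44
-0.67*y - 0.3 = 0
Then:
No Solution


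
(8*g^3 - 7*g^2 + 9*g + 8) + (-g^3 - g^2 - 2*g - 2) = 7*g^3 - 8*g^2 + 7*g + 6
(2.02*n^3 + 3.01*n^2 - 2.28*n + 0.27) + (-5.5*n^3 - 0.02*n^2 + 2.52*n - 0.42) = -3.48*n^3 + 2.99*n^2 + 0.24*n - 0.15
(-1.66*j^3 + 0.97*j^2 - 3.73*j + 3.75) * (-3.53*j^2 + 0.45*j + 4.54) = 5.8598*j^5 - 4.1711*j^4 + 6.067*j^3 - 10.5122*j^2 - 15.2467*j + 17.025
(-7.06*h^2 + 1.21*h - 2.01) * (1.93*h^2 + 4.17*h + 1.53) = -13.6258*h^4 - 27.1049*h^3 - 9.6354*h^2 - 6.5304*h - 3.0753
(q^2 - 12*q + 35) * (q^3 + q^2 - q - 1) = q^5 - 11*q^4 + 22*q^3 + 46*q^2 - 23*q - 35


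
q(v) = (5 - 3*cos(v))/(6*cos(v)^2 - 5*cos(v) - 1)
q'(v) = (5 - 3*cos(v))*(12*sin(v)*cos(v) - 5*sin(v))/(6*cos(v)^2 - 5*cos(v) - 1)^2 + 3*sin(v)/(6*cos(v)^2 - 5*cos(v) - 1)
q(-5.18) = -1.79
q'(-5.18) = -0.99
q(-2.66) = 0.94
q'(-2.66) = 0.67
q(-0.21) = -13.69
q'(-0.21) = -123.28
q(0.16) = -23.05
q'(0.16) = 278.92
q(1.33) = -2.31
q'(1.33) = -4.17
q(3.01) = 0.81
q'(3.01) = -0.14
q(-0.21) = -13.69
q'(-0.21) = -123.28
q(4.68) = -6.13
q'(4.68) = 43.28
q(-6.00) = -7.87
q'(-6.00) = 50.15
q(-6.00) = -7.87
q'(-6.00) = 50.15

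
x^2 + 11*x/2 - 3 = (x - 1/2)*(x + 6)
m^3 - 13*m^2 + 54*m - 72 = (m - 6)*(m - 4)*(m - 3)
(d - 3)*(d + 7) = d^2 + 4*d - 21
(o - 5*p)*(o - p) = o^2 - 6*o*p + 5*p^2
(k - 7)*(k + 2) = k^2 - 5*k - 14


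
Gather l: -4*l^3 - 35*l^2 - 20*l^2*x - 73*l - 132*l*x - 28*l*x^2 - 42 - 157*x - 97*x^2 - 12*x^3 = -4*l^3 + l^2*(-20*x - 35) + l*(-28*x^2 - 132*x - 73) - 12*x^3 - 97*x^2 - 157*x - 42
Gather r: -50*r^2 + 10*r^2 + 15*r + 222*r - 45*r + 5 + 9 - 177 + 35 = -40*r^2 + 192*r - 128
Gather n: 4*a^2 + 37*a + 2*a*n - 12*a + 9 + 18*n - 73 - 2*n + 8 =4*a^2 + 25*a + n*(2*a + 16) - 56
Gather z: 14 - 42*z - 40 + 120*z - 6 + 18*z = 96*z - 32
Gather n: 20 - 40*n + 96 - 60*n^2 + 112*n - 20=-60*n^2 + 72*n + 96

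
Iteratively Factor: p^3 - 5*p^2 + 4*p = (p)*(p^2 - 5*p + 4) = p*(p - 4)*(p - 1)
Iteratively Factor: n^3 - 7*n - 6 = (n - 3)*(n^2 + 3*n + 2) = (n - 3)*(n + 1)*(n + 2)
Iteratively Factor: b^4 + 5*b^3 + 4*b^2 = (b + 4)*(b^3 + b^2) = b*(b + 4)*(b^2 + b) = b*(b + 1)*(b + 4)*(b)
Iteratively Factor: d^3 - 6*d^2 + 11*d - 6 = (d - 3)*(d^2 - 3*d + 2) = (d - 3)*(d - 1)*(d - 2)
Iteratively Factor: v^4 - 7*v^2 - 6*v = (v)*(v^3 - 7*v - 6) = v*(v + 2)*(v^2 - 2*v - 3) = v*(v + 1)*(v + 2)*(v - 3)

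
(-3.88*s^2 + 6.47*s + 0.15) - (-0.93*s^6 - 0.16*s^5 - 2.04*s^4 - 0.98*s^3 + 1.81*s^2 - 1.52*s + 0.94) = 0.93*s^6 + 0.16*s^5 + 2.04*s^4 + 0.98*s^3 - 5.69*s^2 + 7.99*s - 0.79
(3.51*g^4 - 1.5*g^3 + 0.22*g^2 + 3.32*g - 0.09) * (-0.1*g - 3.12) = -0.351*g^5 - 10.8012*g^4 + 4.658*g^3 - 1.0184*g^2 - 10.3494*g + 0.2808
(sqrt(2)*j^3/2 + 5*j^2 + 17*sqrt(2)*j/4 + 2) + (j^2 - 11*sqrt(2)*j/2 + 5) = sqrt(2)*j^3/2 + 6*j^2 - 5*sqrt(2)*j/4 + 7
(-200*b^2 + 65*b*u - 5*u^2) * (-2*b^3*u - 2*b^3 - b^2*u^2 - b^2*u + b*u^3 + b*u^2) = 400*b^5*u + 400*b^5 + 70*b^4*u^2 + 70*b^4*u - 255*b^3*u^3 - 255*b^3*u^2 + 70*b^2*u^4 + 70*b^2*u^3 - 5*b*u^5 - 5*b*u^4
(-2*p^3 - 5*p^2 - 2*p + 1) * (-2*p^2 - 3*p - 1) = 4*p^5 + 16*p^4 + 21*p^3 + 9*p^2 - p - 1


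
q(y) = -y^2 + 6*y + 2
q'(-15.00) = 36.00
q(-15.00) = -313.00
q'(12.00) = -18.00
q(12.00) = -70.00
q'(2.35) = 1.30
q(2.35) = 10.58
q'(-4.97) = 15.94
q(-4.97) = -52.52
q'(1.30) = 3.40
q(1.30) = 8.11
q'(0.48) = 5.04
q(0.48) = 4.65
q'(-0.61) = 7.22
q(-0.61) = -2.03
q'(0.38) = 5.24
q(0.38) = 4.14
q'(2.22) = 1.56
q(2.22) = 10.39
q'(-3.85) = 13.70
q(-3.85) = -35.92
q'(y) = 6 - 2*y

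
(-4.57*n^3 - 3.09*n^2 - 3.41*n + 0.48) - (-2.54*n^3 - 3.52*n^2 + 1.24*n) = -2.03*n^3 + 0.43*n^2 - 4.65*n + 0.48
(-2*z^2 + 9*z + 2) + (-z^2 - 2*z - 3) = -3*z^2 + 7*z - 1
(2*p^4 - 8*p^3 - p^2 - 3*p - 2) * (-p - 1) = -2*p^5 + 6*p^4 + 9*p^3 + 4*p^2 + 5*p + 2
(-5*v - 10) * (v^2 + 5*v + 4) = -5*v^3 - 35*v^2 - 70*v - 40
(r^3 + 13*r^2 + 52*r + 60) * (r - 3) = r^4 + 10*r^3 + 13*r^2 - 96*r - 180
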